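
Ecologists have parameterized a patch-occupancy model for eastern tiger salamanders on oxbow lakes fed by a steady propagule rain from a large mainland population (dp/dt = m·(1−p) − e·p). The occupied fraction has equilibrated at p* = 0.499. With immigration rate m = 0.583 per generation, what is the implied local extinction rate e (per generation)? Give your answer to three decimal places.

0.585

At equilibrium m(1−p*) = e·p*, so e = m(1−p*)/p*.
e = 0.583 × 0.5010 / 0.499 = 0.5853.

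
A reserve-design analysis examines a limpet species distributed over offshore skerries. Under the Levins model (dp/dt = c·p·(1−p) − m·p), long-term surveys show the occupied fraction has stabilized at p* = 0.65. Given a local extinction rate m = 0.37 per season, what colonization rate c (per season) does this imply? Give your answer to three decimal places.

At equilibrium c(1−p*) = m, so c = m/(1−p*).
c = 0.37/(1 − 0.65) = 0.37/0.3500 = 1.0571.

1.057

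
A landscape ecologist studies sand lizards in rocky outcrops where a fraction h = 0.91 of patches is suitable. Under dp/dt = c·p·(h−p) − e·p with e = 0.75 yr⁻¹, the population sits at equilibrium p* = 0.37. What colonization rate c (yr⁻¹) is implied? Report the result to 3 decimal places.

At equilibrium c(h−p*) = e, so c = e/(h−p*).
c = 0.75/(0.91 − 0.37) = 0.75/0.5400 = 1.3889.

1.389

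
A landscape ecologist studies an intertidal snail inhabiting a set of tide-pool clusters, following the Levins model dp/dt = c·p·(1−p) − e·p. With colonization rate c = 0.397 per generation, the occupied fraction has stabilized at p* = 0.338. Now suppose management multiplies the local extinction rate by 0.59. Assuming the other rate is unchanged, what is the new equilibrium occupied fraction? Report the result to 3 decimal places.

0.609

Balance c(1−p*) = e gives e = 0.397×(1 − 0.33800) = 0.26281.
New p* = 1 − e/c = 1 − 0.15506/0.39700 = 0.60942.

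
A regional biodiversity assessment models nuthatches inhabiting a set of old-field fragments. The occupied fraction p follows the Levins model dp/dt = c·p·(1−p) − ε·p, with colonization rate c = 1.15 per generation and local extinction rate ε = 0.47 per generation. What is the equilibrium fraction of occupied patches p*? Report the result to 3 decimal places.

Setting dp/dt = 0 and dividing through by p* gives c·(1−p*) = ε.
So p* = 1 − ε/c = 1 − 0.47/1.15 = 1 − 0.4087 = 0.5913.

0.591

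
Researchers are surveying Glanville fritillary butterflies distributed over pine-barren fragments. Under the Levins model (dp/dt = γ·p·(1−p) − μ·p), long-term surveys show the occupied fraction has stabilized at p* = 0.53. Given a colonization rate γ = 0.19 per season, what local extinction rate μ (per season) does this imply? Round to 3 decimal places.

At equilibrium γ(1−p*) = μ.
μ = 0.19 × (1 − 0.53) = 0.19 × 0.4700 = 0.0893.

0.089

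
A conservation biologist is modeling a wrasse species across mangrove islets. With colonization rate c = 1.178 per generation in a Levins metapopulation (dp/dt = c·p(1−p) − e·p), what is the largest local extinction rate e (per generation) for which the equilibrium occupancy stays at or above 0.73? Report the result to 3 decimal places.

0.318

1 − e/c ≥ 0.73 ⇒ e ≤ c(1 − 0.73) = 1.178 × 0.2700.
e_max = 0.3181.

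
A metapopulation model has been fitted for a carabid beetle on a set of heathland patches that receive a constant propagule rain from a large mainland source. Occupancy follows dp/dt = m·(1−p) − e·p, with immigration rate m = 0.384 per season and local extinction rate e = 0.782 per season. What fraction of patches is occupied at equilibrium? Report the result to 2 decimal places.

At equilibrium the propagule rain into empty patches balances local extinction: m(1−p*) = e·p*.
p* = m/(m+e) = 0.384/(0.384+0.782) = 0.384/1.1660 = 0.3293.

0.33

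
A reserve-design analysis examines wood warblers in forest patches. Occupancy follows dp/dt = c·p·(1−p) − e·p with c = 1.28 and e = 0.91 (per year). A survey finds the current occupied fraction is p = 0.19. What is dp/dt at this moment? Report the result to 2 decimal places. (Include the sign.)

Colonization term: c·p·(1−p) = 1.28×0.19×0.8100 = 0.19699.
Extinction term: e·p = 0.17290.
dp/dt = 0.19699 − 0.17290 = 0.02409.

0.02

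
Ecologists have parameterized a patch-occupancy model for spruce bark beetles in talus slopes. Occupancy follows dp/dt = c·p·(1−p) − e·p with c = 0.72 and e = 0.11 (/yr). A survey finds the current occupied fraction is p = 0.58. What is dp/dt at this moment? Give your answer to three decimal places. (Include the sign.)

0.112

Colonization term: c·p·(1−p) = 0.72×0.58×0.4200 = 0.17539.
Extinction term: e·p = 0.06380.
dp/dt = 0.17539 − 0.06380 = 0.11159.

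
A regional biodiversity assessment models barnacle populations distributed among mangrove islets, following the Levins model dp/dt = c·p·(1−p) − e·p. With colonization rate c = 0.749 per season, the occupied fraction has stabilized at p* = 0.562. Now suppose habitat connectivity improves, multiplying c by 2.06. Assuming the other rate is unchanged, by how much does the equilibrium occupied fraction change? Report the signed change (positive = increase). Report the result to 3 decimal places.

Balance c(1−p*) = e gives e = 0.749×(1 − 0.56200) = 0.32806.
New p* = 1 − e/c = 1 − 0.32806/1.54294 = 0.78738.
Δp* = 0.78738 − 0.56200 = +0.22538.

0.225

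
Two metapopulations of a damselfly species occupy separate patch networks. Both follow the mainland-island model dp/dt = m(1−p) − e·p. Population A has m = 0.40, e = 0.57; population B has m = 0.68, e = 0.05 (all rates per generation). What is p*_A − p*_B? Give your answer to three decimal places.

A: p*_A = m/(m+e) = 0.40/0.9700 = 0.4124.
B: p*_B = 0.68/0.7300 = 0.9315.
p*_A − p*_B = 0.4124 − 0.9315 = -0.5191.

-0.519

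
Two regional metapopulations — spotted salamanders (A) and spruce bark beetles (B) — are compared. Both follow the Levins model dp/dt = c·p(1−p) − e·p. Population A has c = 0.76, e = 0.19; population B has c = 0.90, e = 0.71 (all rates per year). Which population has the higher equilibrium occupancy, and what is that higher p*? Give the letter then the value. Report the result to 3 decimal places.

A, 0.750

A: p*_A = 1 − 0.19/0.76 = 0.7500.
B: p*_B = 1 − 0.71/0.90 = 0.2111.
A is higher at 0.7500.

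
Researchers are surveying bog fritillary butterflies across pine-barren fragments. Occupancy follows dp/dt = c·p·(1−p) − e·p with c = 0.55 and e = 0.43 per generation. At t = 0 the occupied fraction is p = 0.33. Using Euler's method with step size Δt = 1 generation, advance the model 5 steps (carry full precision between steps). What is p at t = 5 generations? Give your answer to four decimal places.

Update rule: p ← p + [c·p·(1−p) − e·p]·Δt with Δt = 1.
step 1: Δp = -0.02029, p = 0.30971
step 2: Δp = -0.01559, p = 0.29412
step 3: Δp = -0.01228, p = 0.28183
step 4: Δp = -0.00987, p = 0.27197
step 5: Δp = -0.00805, p = 0.26392

0.2639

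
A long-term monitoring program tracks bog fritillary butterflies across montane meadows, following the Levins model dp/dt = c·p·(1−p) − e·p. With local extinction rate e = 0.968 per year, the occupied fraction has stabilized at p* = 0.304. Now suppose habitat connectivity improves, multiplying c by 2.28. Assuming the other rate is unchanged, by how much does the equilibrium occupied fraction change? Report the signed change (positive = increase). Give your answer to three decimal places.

0.391

Balance c(1−p*) = e gives c = e/(1 − 0.30400) = 0.968/0.69600 = 1.39080.
New p* = 1 − e/c = 1 − 0.96800/3.17102 = 0.69474.
Δp* = 0.69474 − 0.30400 = +0.39074.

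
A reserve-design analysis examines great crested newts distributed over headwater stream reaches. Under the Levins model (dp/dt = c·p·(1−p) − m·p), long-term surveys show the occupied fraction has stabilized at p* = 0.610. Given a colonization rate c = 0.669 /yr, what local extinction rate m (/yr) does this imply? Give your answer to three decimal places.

At equilibrium c(1−p*) = m.
m = 0.669 × (1 − 0.610) = 0.669 × 0.3900 = 0.2609.

0.261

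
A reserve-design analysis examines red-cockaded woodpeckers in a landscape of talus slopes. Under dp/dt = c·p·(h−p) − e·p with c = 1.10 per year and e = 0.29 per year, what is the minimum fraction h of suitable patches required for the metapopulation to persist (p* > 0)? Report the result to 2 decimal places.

p* = h − e/c is positive only when h > e/c.
h_min = e/c = 0.29/1.10 = 0.2636.

0.26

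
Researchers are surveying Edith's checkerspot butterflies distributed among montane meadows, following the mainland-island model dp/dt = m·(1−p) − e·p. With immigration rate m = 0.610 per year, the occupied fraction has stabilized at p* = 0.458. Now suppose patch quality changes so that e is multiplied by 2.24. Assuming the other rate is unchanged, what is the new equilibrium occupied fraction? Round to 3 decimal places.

Balance m(1−p*) = e·p* gives e = m(1−p*)/p* = 0.610×0.54200/0.45800 = 0.72188.
New p* = m/(m+e) = 0.61000/(0.61000+1.61701) = 0.27391.

0.274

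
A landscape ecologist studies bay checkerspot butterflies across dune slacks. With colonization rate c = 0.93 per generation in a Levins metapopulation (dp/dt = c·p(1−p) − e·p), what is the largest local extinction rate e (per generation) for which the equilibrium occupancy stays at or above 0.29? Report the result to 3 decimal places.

0.660

1 − e/c ≥ 0.29 ⇒ e ≤ c(1 − 0.29) = 0.93 × 0.7100.
e_max = 0.6603.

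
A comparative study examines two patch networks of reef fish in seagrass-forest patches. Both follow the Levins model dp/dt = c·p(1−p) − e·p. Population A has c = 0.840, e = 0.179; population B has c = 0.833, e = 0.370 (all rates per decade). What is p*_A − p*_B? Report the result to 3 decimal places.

0.231

A: p*_A = 1 − 0.179/0.840 = 0.7869.
B: p*_B = 1 − 0.370/0.833 = 0.5558.
p*_A − p*_B = 0.7869 − 0.5558 = 0.2311.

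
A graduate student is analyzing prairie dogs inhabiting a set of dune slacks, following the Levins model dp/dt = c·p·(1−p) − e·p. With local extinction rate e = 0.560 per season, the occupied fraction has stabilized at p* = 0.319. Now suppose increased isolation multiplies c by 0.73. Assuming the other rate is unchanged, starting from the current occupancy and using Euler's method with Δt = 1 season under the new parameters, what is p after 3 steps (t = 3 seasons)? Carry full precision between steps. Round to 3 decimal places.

0.213

Balance c(1−p*) = e gives c = e/(1 − 0.31900) = 0.560/0.68100 = 0.82232.
Starting from p₀ = 0.31900; update p ← p + (dp/dt)·Δt with the new parameters.
t = 1: p = 0.31900 + (-0.04823) = 0.27077
t = 2: p = 0.27077 + (-0.03310) = 0.23767
t = 3: p = 0.23767 + (-0.02433) = 0.21334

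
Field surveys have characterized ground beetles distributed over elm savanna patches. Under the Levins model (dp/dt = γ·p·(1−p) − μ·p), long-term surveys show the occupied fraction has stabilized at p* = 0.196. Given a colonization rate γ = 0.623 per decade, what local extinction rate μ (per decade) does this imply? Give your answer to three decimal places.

At equilibrium γ(1−p*) = μ.
μ = 0.623 × (1 − 0.196) = 0.623 × 0.8040 = 0.5009.

0.501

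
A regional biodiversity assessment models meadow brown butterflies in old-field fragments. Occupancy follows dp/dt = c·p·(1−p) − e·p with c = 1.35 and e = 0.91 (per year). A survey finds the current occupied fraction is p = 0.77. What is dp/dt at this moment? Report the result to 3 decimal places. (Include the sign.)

Colonization term: c·p·(1−p) = 1.35×0.77×0.2300 = 0.23908.
Extinction term: e·p = 0.70070.
dp/dt = 0.23908 − 0.70070 = -0.46161.

-0.462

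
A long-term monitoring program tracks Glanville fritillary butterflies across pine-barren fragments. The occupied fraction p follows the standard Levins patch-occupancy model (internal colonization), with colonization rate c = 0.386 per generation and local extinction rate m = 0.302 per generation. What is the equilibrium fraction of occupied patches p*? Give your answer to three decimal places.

At equilibrium, colonization balances extinction: c·p*·(1−p*) = m·p*.
So p* = 1 − m/c = 1 − 0.302/0.386 = 1 − 0.7824 = 0.2176.

0.218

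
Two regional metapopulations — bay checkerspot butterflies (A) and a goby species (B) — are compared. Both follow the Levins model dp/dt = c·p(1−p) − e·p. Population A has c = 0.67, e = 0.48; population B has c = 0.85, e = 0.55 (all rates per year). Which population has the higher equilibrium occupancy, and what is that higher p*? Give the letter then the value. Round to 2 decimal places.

B, 0.35

A: p*_A = 1 − 0.48/0.67 = 0.2836.
B: p*_B = 1 − 0.55/0.85 = 0.3529.
B is higher at 0.3529.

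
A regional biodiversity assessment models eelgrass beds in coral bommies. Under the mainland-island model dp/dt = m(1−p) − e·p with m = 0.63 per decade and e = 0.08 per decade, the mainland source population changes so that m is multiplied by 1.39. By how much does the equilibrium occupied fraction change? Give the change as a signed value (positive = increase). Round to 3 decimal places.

Before: p* = 0.63/(0.63+0.08) = 0.8873.
After: m = 0.8757, e = 0.08; p* = 0.8757/0.9557 = 0.9163.
Δp* = 0.9163 − 0.8873 = +0.0290.

0.029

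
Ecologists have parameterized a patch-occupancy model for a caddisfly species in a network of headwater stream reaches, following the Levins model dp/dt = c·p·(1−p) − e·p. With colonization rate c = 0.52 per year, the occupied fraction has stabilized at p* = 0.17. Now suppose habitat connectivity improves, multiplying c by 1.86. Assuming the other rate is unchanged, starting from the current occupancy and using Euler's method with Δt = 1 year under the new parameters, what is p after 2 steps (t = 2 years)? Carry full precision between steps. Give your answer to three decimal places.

0.305

Balance c(1−p*) = e gives e = 0.52×(1 − 0.17000) = 0.43160.
Starting from p₀ = 0.17000; update p ← p + (dp/dt)·Δt with the new parameters.
step 1: Δp = +0.06310, p = 0.23310
step 2: Δp = +0.07229, p = 0.30539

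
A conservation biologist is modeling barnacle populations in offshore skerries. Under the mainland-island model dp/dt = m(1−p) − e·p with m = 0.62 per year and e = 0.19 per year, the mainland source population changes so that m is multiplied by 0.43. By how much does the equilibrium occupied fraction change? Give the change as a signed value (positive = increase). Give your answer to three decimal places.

-0.182

Before: p* = 0.62/(0.62+0.19) = 0.7654.
After: m = 0.2666, e = 0.19; p* = 0.2666/0.4566 = 0.5839.
Δp* = 0.5839 − 0.7654 = -0.1816.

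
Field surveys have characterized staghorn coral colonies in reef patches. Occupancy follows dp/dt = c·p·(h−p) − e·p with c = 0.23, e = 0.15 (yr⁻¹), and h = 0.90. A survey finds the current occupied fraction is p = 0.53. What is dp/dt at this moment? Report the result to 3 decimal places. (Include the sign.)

Colonization term: c·p·(h−p) = 0.23×0.53×0.3700 = 0.04510.
Extinction term: e·p = 0.07950.
dp/dt = 0.04510 − 0.07950 = -0.03440.

-0.034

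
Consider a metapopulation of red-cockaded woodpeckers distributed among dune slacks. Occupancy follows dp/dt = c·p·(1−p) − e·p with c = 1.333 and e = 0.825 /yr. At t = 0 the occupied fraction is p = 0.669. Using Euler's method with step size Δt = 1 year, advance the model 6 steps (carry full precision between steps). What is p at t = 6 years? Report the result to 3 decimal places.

0.382

Update rule: p ← p + [c·p·(1−p) − e·p]·Δt with Δt = 1.
t = 1: p = 0.66900 + (-0.25675) = 0.41225
t = 2: p = 0.41225 + (-0.01712) = 0.39513
t = 3: p = 0.39513 + (-0.00739) = 0.38774
t = 4: p = 0.38774 + (-0.00343) = 0.38430
t = 5: p = 0.38430 + (-0.00164) = 0.38266
t = 6: p = 0.38266 + (-0.00080) = 0.38186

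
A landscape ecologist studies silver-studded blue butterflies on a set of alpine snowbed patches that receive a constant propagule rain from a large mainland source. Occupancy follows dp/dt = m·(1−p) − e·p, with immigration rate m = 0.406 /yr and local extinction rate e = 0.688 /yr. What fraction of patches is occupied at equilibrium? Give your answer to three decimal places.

0.371

Setting dp/dt = 0: m − m·p* = e·p*, so m = (m+e)·p*.
p* = m/(m+e) = 0.406/(0.406+0.688) = 0.406/1.0940 = 0.3711.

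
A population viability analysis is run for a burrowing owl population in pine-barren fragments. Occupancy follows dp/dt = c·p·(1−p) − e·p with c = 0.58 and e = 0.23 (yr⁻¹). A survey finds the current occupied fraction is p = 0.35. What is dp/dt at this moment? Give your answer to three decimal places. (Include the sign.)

0.051

Colonization term: c·p·(1−p) = 0.58×0.35×0.6500 = 0.13195.
Extinction term: e·p = 0.08050.
dp/dt = 0.13195 − 0.08050 = 0.05145.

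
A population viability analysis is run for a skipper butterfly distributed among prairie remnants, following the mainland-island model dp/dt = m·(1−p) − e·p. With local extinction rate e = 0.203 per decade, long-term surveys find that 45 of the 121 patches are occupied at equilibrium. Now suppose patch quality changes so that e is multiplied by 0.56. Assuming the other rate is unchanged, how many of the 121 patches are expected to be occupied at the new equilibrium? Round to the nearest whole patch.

62

Observed p* = 45/121 = 0.37190.
Balance m(1−p*) = e·p* gives m = e·p*/(1−p*) = 0.203×0.37190/0.62810 = 0.12020.
New p* = m/(m+e) = 0.12020/(0.12020+0.11368) = 0.51394.
Expected occupied = 121 × 0.51394 = 62.19 ≈ 62.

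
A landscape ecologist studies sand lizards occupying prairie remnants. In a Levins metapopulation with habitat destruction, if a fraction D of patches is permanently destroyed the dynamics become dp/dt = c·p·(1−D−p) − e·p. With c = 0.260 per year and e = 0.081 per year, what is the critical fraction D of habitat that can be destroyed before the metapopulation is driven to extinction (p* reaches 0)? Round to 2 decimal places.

The nontrivial equilibrium is p* = (1−D) − e/c; extinction occurs when this hits zero.
So D_crit = 1 − e/c = 1 − 0.081/0.260 = 1 − 0.3115 = 0.6885.
This equals the undisturbed p*, a classic result of Lande's extension.

0.69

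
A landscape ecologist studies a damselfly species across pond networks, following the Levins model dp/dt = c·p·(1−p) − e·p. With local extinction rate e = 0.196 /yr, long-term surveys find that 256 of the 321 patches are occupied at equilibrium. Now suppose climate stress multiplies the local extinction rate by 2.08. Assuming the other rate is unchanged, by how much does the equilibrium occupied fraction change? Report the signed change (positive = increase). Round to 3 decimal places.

-0.219

Observed p* = 256/321 = 0.79751.
Balance c(1−p*) = e gives c = e/(1 − 0.79751) = 0.196/0.20249 = 0.96795.
New p* = 1 − e/c = 1 − 0.40768/0.96795 = 0.57882.
Δp* = 0.57882 − 0.79751 = -0.21869.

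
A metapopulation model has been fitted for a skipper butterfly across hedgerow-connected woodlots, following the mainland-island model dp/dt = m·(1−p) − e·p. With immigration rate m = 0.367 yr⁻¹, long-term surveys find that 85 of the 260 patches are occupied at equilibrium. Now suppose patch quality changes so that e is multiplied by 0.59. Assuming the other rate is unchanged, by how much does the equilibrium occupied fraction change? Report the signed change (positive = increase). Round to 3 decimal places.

0.125

Observed p* = 85/260 = 0.32692.
Balance m(1−p*) = e·p* gives e = m(1−p*)/p* = 0.367×0.67308/0.32692 = 0.75560.
New p* = m/(m+e) = 0.36700/(0.36700+0.44580) = 0.45153.
Δp* = 0.45153 − 0.32692 = +0.12461.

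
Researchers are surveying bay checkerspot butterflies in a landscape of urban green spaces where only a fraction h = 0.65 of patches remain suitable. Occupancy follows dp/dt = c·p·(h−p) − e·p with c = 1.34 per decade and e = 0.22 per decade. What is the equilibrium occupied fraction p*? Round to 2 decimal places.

Setting dp/dt = 0 and dividing by p* gives c·(h−p*) = e.
So p* = h − e/c = 0.65 − 0.22/1.34 = 0.65 − 0.1642 = 0.4858.

0.49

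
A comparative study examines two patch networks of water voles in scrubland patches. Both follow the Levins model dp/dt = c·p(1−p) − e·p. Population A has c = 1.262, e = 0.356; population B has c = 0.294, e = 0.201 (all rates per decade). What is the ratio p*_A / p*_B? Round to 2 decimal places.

2.27

A: p*_A = 1 − 0.356/1.262 = 0.7179.
B: p*_B = 1 − 0.201/0.294 = 0.3163.
p*_A / p*_B = 0.7179/0.3163 = 2.2695.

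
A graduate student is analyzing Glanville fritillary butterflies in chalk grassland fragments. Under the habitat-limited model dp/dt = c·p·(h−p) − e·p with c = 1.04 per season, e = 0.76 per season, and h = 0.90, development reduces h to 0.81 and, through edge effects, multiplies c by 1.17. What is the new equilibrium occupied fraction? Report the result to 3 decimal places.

0.185

Before: p* = h − e/c = 0.90 − 0.76/1.04 = 0.90 − 0.7308 = 0.1692.
After: c = 1.2168, e = 0.76, h = 0.81; p* = 0.81 − 0.76/1.2168 = 0.1854.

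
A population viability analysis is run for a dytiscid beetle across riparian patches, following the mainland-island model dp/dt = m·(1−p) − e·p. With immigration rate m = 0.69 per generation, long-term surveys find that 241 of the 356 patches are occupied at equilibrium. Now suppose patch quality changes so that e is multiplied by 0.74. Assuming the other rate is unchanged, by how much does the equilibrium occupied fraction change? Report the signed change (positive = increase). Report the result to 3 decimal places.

0.062

Observed p* = 241/356 = 0.67697.
Balance m(1−p*) = e·p* gives e = m(1−p*)/p* = 0.69×0.32303/0.67697 = 0.32925.
New p* = m/(m+e) = 0.69000/(0.69000+0.24365) = 0.73903.
Δp* = 0.73903 − 0.67697 = +0.06206.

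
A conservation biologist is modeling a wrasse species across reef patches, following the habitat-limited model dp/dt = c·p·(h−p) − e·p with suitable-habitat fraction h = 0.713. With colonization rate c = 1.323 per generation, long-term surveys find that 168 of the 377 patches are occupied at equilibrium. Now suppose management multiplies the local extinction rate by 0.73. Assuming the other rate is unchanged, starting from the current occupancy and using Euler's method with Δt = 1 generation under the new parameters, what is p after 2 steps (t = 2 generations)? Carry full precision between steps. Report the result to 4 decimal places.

Observed p* = 168/377 = 0.44562.
Balance c(h−p*) = e gives e = 1.323×(0.713 − 0.44562) = 0.35374.
Starting from p₀ = 0.44562; update p ← p + (dp/dt)·Δt with the new parameters.
t = 1: p = 0.44562 + (+0.04256) = 0.48818
t = 2: p = 0.48818 + (+0.01914) = 0.50732

0.5073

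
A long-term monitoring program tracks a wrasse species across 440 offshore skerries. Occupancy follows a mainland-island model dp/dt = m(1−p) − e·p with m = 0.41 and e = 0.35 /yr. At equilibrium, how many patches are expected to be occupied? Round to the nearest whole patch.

237

p* = m/(m+e) = 0.41/0.7600 = 0.5395.
Expected occupied patches = N × p* = 440 × 0.5395 = 237.37 ≈ 237.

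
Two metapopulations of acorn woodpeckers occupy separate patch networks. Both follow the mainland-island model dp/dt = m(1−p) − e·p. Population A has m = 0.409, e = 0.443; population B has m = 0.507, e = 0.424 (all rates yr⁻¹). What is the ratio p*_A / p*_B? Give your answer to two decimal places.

A: p*_A = m/(m+e) = 0.409/0.8520 = 0.4800.
B: p*_B = 0.507/0.9310 = 0.5446.
p*_A / p*_B = 0.4800/0.5446 = 0.8815.

0.88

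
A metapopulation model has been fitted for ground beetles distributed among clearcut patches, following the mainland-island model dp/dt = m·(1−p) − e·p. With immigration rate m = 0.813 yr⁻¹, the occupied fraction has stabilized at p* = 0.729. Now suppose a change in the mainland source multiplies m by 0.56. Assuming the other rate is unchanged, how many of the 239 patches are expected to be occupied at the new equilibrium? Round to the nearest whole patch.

144

Balance m(1−p*) = e·p* gives e = m(1−p*)/p* = 0.813×0.27100/0.72900 = 0.30223.
New p* = m/(m+e) = 0.45528/(0.45528+0.30223) = 0.60102.
Expected occupied = 239 × 0.60102 = 143.64 ≈ 144.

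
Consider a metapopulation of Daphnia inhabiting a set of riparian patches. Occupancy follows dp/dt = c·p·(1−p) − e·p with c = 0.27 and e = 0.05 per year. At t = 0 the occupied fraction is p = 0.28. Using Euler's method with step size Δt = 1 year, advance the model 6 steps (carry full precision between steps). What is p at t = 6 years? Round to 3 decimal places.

Update rule: p ← p + [c·p·(1−p) − e·p]·Δt with Δt = 1.
  1  |  dp/dt·Δt = +0.040432  |  p_1 = 0.320432
  2  |  dp/dt·Δt = +0.042772  |  p_2 = 0.363204
  3  |  dp/dt·Δt = +0.044287  |  p_3 = 0.407492
  4  |  dp/dt·Δt = +0.044815  |  p_4 = 0.452306
  5  |  dp/dt·Δt = +0.044271  |  p_5 = 0.496577
  6  |  dp/dt·Δt = +0.042668  |  p_6 = 0.539245

0.539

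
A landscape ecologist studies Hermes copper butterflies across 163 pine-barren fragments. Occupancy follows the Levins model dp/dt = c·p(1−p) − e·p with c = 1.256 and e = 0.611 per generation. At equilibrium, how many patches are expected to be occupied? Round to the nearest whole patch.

84

p* = 1 − e/c = 1 − 0.611/1.256 = 0.5135.
Expected occupied patches = N × p* = 163 × 0.5135 = 83.71 ≈ 84.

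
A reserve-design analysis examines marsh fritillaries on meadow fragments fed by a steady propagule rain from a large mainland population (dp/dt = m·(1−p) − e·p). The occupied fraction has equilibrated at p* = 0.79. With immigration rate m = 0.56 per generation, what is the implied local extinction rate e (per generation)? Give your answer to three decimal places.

0.149

At equilibrium m(1−p*) = e·p*, so e = m(1−p*)/p*.
e = 0.56 × 0.2100 / 0.79 = 0.1489.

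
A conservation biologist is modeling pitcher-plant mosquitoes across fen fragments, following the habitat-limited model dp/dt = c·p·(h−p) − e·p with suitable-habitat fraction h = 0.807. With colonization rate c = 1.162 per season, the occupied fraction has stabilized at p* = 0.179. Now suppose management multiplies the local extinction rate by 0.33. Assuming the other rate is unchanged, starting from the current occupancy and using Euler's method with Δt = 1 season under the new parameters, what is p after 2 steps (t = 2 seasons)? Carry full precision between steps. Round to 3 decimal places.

Balance c(h−p*) = e gives e = 1.162×(0.807 − 0.17900) = 0.72974.
Starting from p₀ = 0.17900; update p ← p + (dp/dt)·Δt with the new parameters.
step 1: Δp = +0.08752, p = 0.26652
step 2: Δp = +0.10320, p = 0.36972

0.370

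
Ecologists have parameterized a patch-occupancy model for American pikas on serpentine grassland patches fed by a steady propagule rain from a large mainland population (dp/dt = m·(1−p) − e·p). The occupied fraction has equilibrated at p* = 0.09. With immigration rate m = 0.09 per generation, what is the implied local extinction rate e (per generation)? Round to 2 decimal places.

0.91

At equilibrium m(1−p*) = e·p*, so e = m(1−p*)/p*.
e = 0.09 × 0.9100 / 0.09 = 0.9100.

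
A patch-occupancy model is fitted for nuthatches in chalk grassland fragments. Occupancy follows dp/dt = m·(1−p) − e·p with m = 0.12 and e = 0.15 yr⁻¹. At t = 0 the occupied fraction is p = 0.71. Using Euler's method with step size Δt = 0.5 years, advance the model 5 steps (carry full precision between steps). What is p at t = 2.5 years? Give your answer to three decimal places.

0.573

Update rule: p ← p + [m·(1−p) − e·p]·Δt with Δt = 0.5.
p: 0.71000 → 0.67415  (Δp = -0.03585)
p: 0.67415 → 0.64314  (Δp = -0.03101)
p: 0.64314 → 0.61632  (Δp = -0.02682)
p: 0.61632 → 0.59311  (Δp = -0.02320)
p: 0.59311 → 0.57304  (Δp = -0.02007)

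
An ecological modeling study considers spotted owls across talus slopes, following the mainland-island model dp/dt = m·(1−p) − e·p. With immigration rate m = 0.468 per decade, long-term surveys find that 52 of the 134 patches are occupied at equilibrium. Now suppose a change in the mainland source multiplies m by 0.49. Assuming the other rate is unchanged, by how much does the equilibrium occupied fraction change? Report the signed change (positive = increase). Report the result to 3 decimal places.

-0.151

Observed p* = 52/134 = 0.38806.
Balance m(1−p*) = e·p* gives e = m(1−p*)/p* = 0.468×0.61194/0.38806 = 0.73800.
New p* = m/(m+e) = 0.22932/(0.22932+0.73800) = 0.23707.
Δp* = 0.23707 − 0.38806 = -0.15099.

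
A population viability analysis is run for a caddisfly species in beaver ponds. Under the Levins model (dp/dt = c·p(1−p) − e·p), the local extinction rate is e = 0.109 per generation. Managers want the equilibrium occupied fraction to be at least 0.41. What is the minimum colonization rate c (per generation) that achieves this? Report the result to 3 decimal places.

p* = 1 − e/c ≥ 0.41 requires e/c ≤ 0.5900, i.e. c ≥ e/0.5900.
c_min = 0.109/0.5900 = 0.1847.

0.185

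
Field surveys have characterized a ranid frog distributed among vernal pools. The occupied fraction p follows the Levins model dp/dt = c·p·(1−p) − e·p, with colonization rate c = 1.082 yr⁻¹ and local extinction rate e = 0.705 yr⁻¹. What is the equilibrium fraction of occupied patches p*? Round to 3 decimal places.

0.348

Setting dp/dt = 0 and dividing through by p* gives c·(1−p*) = e.
So p* = 1 − e/c = 1 − 0.705/1.082 = 1 − 0.6516 = 0.3484.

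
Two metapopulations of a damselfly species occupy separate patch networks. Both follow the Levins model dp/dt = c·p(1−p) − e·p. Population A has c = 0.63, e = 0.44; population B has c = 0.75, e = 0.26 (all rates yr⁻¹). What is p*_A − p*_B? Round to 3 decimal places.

-0.352

A: p*_A = 1 − 0.44/0.63 = 0.3016.
B: p*_B = 1 − 0.26/0.75 = 0.6533.
p*_A − p*_B = 0.3016 − 0.6533 = -0.3517.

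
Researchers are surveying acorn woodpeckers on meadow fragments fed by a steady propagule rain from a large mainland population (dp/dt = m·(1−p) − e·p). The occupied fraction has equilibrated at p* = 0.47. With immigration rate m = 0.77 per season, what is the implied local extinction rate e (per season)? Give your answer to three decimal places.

0.868

At equilibrium m(1−p*) = e·p*, so e = m(1−p*)/p*.
e = 0.77 × 0.5300 / 0.47 = 0.8683.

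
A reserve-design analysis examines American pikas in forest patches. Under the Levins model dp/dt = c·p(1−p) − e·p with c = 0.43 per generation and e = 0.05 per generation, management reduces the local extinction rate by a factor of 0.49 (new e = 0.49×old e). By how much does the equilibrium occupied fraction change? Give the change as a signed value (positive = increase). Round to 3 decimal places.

0.059

Before: p* = 1 − 0.05/0.43 = 0.8837.
After the change, c = 0.43, e = 0.0245, so p* = 1 − 0.0245/0.43 = 0.9430.
Δp* = 0.9430 − 0.8837 = +0.0593.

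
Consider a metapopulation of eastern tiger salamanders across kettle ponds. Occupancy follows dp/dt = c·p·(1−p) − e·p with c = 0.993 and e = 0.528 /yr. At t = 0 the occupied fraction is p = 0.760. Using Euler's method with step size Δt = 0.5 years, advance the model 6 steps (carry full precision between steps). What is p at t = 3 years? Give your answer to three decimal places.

0.503

Update rule: p ← p + [c·p·(1−p) − e·p]·Δt with Δt = 0.5.
  1  |  dp/dt·Δt = -0.110078  |  p_1 = 0.649922
  2  |  dp/dt·Δt = -0.058614  |  p_2 = 0.591308
  3  |  dp/dt·Δt = -0.036120  |  p_3 = 0.555188
  4  |  dp/dt·Δt = -0.023957  |  p_4 = 0.531231
  5  |  dp/dt·Δt = -0.016604  |  p_5 = 0.514627
  6  |  dp/dt·Δt = -0.011843  |  p_6 = 0.502784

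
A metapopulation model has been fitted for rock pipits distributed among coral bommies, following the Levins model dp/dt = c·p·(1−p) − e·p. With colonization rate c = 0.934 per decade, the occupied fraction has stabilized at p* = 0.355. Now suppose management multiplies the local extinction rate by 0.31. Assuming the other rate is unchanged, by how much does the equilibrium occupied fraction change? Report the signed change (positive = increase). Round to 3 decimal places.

Balance c(1−p*) = e gives e = 0.934×(1 − 0.35500) = 0.60243.
New p* = 1 − e/c = 1 − 0.18675/0.93400 = 0.80005.
Δp* = 0.80005 − 0.35500 = +0.44505.

0.445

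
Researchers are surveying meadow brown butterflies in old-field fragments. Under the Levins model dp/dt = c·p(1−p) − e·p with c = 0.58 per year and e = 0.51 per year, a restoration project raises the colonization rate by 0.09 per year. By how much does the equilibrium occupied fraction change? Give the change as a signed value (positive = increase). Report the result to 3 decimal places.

0.118

Before: p* = 1 − 0.51/0.58 = 0.1207.
After the change, c = 0.67, e = 0.51, so p* = 1 − 0.51/0.67 = 0.2388.
Δp* = 0.2388 − 0.1207 = +0.1181.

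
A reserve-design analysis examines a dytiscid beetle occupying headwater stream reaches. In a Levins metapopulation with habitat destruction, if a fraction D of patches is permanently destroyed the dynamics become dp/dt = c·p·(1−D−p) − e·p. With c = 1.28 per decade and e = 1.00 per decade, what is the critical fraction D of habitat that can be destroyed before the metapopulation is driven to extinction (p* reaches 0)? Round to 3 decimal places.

0.219

The nontrivial equilibrium is p* = (1−D) − e/c; extinction occurs when this hits zero.
So D_crit = 1 − e/c = 1 − 1.00/1.28 = 1 − 0.7812 = 0.2188.
This equals the undisturbed p*, a classic result of Lande's extension.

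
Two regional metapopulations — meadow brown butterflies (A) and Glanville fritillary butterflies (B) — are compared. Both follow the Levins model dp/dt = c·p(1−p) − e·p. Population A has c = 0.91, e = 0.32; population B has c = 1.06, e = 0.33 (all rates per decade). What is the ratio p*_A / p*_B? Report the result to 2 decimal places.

0.94

A: p*_A = 1 − 0.32/0.91 = 0.6484.
B: p*_B = 1 − 0.33/1.06 = 0.6887.
p*_A / p*_B = 0.6484/0.6887 = 0.9414.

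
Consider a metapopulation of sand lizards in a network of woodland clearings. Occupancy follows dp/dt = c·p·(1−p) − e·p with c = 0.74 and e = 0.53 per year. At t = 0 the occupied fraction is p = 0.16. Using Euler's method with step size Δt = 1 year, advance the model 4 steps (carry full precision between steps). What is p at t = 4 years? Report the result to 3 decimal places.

0.214

Update rule: p ← p + [c·p·(1−p) − e·p]·Δt with Δt = 1.
p: 0.16000 → 0.17466  (Δp = +0.01466)
p: 0.17466 → 0.18876  (Δp = +0.01410)
p: 0.18876 → 0.20203  (Δp = +0.01327)
p: 0.20203 → 0.21426  (Δp = +0.01222)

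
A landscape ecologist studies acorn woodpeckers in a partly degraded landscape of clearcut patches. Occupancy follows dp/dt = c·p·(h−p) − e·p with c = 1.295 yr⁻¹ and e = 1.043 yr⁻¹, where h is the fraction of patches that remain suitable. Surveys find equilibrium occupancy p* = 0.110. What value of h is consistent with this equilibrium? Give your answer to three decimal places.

0.915

At equilibrium c(h−p*) = e, so h = p* + e/c.
h = 0.110 + 1.043/1.295 = 0.110 + 0.8054 = 0.9154.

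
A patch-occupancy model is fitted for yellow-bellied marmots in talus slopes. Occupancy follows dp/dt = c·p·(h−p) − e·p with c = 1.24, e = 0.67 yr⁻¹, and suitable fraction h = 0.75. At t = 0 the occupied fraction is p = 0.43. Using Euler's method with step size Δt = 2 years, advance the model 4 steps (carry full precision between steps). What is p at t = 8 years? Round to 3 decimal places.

0.208

Update rule: p ← p + [c·p·(h−p) − e·p]·Δt with Δt = 2.
p: 0.43000 → 0.19505  (Δp = -0.23495)
p: 0.19505 → 0.20212  (Δp = +0.00708)
p: 0.20212 → 0.20591  (Δp = +0.00379)
p: 0.20591 → 0.20783  (Δp = +0.00192)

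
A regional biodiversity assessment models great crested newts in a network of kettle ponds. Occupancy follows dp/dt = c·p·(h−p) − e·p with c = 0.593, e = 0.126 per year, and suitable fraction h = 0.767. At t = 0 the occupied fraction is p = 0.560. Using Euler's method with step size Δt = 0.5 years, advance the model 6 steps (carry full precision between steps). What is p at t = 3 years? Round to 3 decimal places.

0.556

Update rule: p ← p + [c·p·(h−p) − e·p]·Δt with Δt = 0.5.
step 1: Δp = -0.00091, p = 0.55909
step 2: Δp = -0.00076, p = 0.55833
step 3: Δp = -0.00063, p = 0.55770
step 4: Δp = -0.00053, p = 0.55718
step 5: Δp = -0.00044, p = 0.55674
step 6: Δp = -0.00037, p = 0.55637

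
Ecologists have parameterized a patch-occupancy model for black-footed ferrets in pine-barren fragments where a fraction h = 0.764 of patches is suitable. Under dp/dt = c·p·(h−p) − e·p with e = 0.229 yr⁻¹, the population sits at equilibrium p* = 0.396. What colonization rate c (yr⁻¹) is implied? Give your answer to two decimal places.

At equilibrium c(h−p*) = e, so c = e/(h−p*).
c = 0.229/(0.764 − 0.396) = 0.229/0.3680 = 0.6223.

0.62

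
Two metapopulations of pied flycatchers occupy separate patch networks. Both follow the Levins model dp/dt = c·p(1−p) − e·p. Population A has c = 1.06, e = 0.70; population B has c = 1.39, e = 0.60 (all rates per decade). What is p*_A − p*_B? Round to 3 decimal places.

A: p*_A = 1 − 0.70/1.06 = 0.3396.
B: p*_B = 1 − 0.60/1.39 = 0.5683.
p*_A − p*_B = 0.3396 − 0.5683 = -0.2287.

-0.229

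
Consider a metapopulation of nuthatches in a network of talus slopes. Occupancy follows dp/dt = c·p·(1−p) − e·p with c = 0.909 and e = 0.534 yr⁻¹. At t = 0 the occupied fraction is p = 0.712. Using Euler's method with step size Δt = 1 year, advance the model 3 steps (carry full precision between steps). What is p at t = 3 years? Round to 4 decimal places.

0.4446

Update rule: p ← p + [c·p·(1−p) − e·p]·Δt with Δt = 1.
  1  |  dp/dt·Δt = -0.193812  |  p_1 = 0.518188
  2  |  dp/dt·Δt = -0.049763  |  p_2 = 0.468425
  3  |  dp/dt·Δt = -0.023795  |  p_3 = 0.444630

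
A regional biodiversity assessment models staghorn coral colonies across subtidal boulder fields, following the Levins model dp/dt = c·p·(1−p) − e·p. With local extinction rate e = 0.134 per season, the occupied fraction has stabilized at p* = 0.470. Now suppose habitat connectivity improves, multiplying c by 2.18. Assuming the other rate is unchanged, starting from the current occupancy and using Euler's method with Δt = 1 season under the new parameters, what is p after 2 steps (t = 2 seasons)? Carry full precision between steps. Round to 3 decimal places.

0.608

Balance c(1−p*) = e gives c = e/(1 − 0.47000) = 0.134/0.53000 = 0.25283.
Starting from p₀ = 0.47000; update p ← p + (dp/dt)·Δt with the new parameters.
p: 0.47000 → 0.54432  (Δp = +0.07432)
p: 0.54432 → 0.60809  (Δp = +0.06377)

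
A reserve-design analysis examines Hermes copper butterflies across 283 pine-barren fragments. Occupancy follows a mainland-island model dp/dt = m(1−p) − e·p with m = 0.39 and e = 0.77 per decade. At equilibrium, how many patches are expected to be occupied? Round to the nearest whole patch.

p* = m/(m+e) = 0.39/1.1600 = 0.3362.
Expected occupied patches = N × p* = 283 × 0.3362 = 95.15 ≈ 95.

95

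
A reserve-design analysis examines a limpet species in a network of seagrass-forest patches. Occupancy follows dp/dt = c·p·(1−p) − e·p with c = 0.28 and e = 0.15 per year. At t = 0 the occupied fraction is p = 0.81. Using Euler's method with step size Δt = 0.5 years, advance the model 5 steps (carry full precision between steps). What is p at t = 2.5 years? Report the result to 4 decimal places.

0.6639

Update rule: p ← p + [c·p·(1−p) − e·p]·Δt with Δt = 0.5.
  1  |  dp/dt·Δt = -0.039204  |  p_1 = 0.770796
  2  |  dp/dt·Δt = -0.033076  |  p_2 = 0.737720
  3  |  dp/dt·Δt = -0.028241  |  p_3 = 0.709480
  4  |  dp/dt·Δt = -0.024354  |  p_4 = 0.685125
  5  |  dp/dt·Δt = -0.021182  |  p_5 = 0.663943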